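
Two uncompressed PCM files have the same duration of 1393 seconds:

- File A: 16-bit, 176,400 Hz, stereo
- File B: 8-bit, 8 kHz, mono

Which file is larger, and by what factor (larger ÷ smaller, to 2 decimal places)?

File A, by a factor of 88.20

File A: 176,400 × 2 × 2 = 705,600 bytes/s.
File B: 8,000 × 1 × 1 = 8,000 bytes/s.
File A is larger; ratio = 982,900,800 / 11,144,000 = 88.20.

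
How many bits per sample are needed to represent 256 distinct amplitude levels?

8 bits

log2(256) = 8.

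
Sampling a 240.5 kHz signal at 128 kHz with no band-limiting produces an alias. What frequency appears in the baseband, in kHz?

Nyquist = 128,000/2 = 64,000 Hz; 240,500 Hz exceeds it.
Alias = |240,500 − 2×128,000| = |240,500 − 256,000| = 15,500 Hz = 15.5 kHz.

15.5 kHz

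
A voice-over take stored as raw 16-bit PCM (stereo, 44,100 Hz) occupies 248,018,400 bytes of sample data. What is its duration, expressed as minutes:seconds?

Byte rate = 44,100 × 2 × 2 = 176,400 bytes/s.
Duration = 248,018,400 / 176,400 = 1,406 s.
1,406 s = 23:26.

23:26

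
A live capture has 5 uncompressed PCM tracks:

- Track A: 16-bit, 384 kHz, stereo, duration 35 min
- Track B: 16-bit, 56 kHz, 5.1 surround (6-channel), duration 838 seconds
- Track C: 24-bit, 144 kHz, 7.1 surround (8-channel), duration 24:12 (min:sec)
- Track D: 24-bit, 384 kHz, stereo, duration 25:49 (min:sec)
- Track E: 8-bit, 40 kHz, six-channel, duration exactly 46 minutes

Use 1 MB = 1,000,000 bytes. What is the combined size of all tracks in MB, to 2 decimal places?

13038.14 MB

Track A: 35 min = 2,100 s; 384,000 × 2,100 × 2 × 2 = 3,225,600,000 bytes.
Track B: 56,000 × 838 × 2 × 6 = 563,136,000 bytes.
Track C: 24:12 (min:sec) = 1,452 s; 144,000 × 1,452 × 3 × 8 = 5,018,112,000 bytes.
Track D: 25:49 (min:sec) = 1,549 s; 384,000 × 1,549 × 3 × 2 = 3,568,896,000 bytes.
Track E: exactly 46 minutes = 2,760 s; 40,000 × 2,760 × 1 × 6 = 662,400,000 bytes.
Total = 13,038,144,000 bytes = 13038.14 MB.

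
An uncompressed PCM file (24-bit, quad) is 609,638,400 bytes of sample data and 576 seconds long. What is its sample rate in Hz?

Bytes = sample_rate × seconds × bytes_per_sample × channels.
sample_rate = 609,638,400 / (576 × 3 × 4) = 609,638,400 / 6,912 = 88,200 Hz.

88,200 Hz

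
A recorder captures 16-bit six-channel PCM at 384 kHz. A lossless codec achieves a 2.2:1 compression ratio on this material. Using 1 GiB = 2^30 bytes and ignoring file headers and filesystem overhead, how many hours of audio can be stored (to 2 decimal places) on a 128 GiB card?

Uncompressed byte rate = 384,000 × 2 × 6 = 4,608,000 bytes/s.
After 2.2:1 compression, effective rate ≈ 2094545.45 bytes/s.
Capacity = 128 × 1,073,741,824 = 137,438,953,472 bytes.
137,438,953,472 / effective rate ≈ 65617.56 s → 18.23 hours.

18.23 hours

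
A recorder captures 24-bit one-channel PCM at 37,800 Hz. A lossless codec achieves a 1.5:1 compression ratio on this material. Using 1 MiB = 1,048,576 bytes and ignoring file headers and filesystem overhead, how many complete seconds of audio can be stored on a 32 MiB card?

443 seconds

Uncompressed byte rate = 37,800 × 3 × 1 = 113,400 bytes/s.
After 1.5:1 compression, effective rate ≈ 75600 bytes/s.
Capacity = 32 × 1,048,576 = 33,554,432 bytes.
33,554,432 / effective rate ≈ 443.84 s → 443 seconds.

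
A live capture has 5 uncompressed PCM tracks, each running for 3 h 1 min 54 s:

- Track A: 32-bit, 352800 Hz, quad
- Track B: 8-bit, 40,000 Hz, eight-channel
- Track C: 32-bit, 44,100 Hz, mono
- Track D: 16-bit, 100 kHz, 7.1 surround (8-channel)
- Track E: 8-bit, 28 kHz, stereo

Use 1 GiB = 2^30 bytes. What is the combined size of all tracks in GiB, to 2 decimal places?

3 h 1 min 54 s = 10,914 s.
Track A: 352,800 × 10,914 × 4 × 4 = 61,607,347,200 bytes.
Track B: 40,000 × 10,914 × 1 × 8 = 3,492,480,000 bytes.
Track C: 44,100 × 10,914 × 4 × 1 = 1,925,229,600 bytes.
Track D: 100,000 × 10,914 × 2 × 8 = 17,462,400,000 bytes.
Track E: 28,000 × 10,914 × 1 × 2 = 611,184,000 bytes.
Total = 85,098,640,800 bytes = 79.25 GiB.

79.25 GiB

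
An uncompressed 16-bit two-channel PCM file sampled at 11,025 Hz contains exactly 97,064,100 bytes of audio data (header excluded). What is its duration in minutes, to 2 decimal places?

Byte rate = 11,025 × 2 × 2 = 44,100 bytes/s.
Duration = 97,064,100 / 44,100 = 2,201 s.
2,201 s / 60 = 36.68 minutes.

36.68 minutes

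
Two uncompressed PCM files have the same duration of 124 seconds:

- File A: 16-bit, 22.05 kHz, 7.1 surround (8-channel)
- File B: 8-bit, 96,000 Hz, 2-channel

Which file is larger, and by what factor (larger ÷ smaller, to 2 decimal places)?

File A: 22,050 × 2 × 8 = 352,800 bytes/s.
File B: 96,000 × 1 × 2 = 192,000 bytes/s.
File A is larger; ratio = 43,747,200 / 23,808,000 = 1.84.

File A, by a factor of 1.84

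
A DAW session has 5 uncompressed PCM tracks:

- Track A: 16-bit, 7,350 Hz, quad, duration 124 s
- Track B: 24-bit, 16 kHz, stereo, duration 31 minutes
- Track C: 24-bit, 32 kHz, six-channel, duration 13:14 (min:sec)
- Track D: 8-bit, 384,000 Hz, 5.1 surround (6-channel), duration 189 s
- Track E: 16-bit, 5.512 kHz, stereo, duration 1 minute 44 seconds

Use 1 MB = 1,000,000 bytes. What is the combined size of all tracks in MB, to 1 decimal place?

1080.9 MB

Track A: 7,350 × 124 × 2 × 4 = 7,291,200 bytes.
Track B: 31 minutes = 1,860 s; 16,000 × 1,860 × 3 × 2 = 178,560,000 bytes.
Track C: 13:14 (min:sec) = 794 s; 32,000 × 794 × 3 × 6 = 457,344,000 bytes.
Track D: 384,000 × 189 × 1 × 6 = 435,456,000 bytes.
Track E: 1 minute 44 seconds = 104 s; 5,512 × 104 × 2 × 2 = 2,292,992 bytes.
Total = 1,080,944,192 bytes = 1080.9 MB.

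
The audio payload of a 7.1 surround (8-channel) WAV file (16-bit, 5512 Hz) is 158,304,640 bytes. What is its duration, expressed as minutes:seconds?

29:55

Byte rate = 5,512 × 2 × 8 = 88,192 bytes/s.
Duration = 158,304,640 / 88,192 = 1,795 s.
1,795 s = 29:55.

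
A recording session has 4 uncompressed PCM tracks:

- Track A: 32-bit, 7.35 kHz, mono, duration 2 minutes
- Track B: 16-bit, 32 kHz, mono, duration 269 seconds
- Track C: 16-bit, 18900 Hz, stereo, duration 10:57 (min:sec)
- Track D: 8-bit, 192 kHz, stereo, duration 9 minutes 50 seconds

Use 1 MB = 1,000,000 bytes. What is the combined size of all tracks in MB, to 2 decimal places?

296.97 MB

Track A: 2 minutes = 120 s; 7,350 × 120 × 4 × 1 = 3,528,000 bytes.
Track B: 32,000 × 269 × 2 × 1 = 17,216,000 bytes.
Track C: 10:57 (min:sec) = 657 s; 18,900 × 657 × 2 × 2 = 49,669,200 bytes.
Track D: 9 minutes 50 seconds = 590 s; 192,000 × 590 × 1 × 2 = 226,560,000 bytes.
Total = 296,973,200 bytes = 296.97 MB.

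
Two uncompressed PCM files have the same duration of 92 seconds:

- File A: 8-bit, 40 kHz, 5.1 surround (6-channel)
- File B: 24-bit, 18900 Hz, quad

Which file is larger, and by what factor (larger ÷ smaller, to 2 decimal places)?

File A, by a factor of 1.06

File A: 40,000 × 1 × 6 = 240,000 bytes/s.
File B: 18,900 × 3 × 4 = 226,800 bytes/s.
File A is larger; ratio = 22,080,000 / 20,865,600 = 1.06.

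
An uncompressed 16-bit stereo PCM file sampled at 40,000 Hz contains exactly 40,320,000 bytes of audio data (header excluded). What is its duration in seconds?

Byte rate = 40,000 × 2 × 2 = 160,000 bytes/s.
Duration = 40,320,000 / 160,000 = 252 s.

252 seconds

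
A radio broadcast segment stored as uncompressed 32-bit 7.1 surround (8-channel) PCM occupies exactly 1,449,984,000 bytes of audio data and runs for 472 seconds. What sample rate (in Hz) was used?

Bytes = sample_rate × seconds × bytes_per_sample × channels.
sample_rate = 1,449,984,000 / (472 × 4 × 8) = 1,449,984,000 / 15,104 = 96,000 Hz.

96,000 Hz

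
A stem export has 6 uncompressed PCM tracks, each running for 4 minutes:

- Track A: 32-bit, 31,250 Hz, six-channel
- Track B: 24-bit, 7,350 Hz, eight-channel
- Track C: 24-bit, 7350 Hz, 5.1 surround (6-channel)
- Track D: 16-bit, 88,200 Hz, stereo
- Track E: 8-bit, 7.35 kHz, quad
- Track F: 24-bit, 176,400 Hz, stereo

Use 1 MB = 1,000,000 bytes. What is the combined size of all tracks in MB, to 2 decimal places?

4 minutes = 240 s.
Track A: 31,250 × 240 × 4 × 6 = 180,000,000 bytes.
Track B: 7,350 × 240 × 3 × 8 = 42,336,000 bytes.
Track C: 7,350 × 240 × 3 × 6 = 31,752,000 bytes.
Track D: 88,200 × 240 × 2 × 2 = 84,672,000 bytes.
Track E: 7,350 × 240 × 1 × 4 = 7,056,000 bytes.
Track F: 176,400 × 240 × 3 × 2 = 254,016,000 bytes.
Total = 599,832,000 bytes = 599.83 MB.

599.83 MB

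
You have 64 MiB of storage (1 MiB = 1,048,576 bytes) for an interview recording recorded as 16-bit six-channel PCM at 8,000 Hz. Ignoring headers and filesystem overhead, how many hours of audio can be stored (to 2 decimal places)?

0.19 hours

Uncompressed byte rate = 8,000 × 2 × 6 = 96,000 bytes/s.
Capacity = 64 × 1,048,576 = 67,108,864 bytes.
67,108,864 / 96,000 ≈ 699.05 s → 0.19 hours.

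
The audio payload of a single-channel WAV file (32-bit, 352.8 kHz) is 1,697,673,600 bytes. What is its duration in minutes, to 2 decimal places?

Byte rate = 352,800 × 4 × 1 = 1,411,200 bytes/s.
Duration = 1,697,673,600 / 1,411,200 = 1,203 s.
1,203 s / 60 = 20.05 minutes.

20.05 minutes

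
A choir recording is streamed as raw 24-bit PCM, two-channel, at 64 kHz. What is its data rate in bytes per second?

Bit rate = 64,000 × 24 × 2 = 3,072,000 bits/s.
3,072,000 / 8 = 384,000 bytes/s.

384,000 bytes/s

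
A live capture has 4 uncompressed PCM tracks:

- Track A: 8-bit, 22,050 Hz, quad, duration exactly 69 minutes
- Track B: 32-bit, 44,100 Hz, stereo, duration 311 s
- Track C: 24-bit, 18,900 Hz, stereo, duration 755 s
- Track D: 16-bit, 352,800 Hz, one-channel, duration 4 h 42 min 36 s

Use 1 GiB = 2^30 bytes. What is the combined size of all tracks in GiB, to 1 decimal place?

11.7 GiB

Track A: exactly 69 minutes = 4,140 s; 22,050 × 4,140 × 1 × 4 = 365,148,000 bytes.
Track B: 44,100 × 311 × 4 × 2 = 109,720,800 bytes.
Track C: 18,900 × 755 × 3 × 2 = 85,617,000 bytes.
Track D: 4 h 42 min 36 s = 16,956 s; 352,800 × 16,956 × 2 × 1 = 11,964,153,600 bytes.
Total = 12,524,639,400 bytes = 11.7 GiB.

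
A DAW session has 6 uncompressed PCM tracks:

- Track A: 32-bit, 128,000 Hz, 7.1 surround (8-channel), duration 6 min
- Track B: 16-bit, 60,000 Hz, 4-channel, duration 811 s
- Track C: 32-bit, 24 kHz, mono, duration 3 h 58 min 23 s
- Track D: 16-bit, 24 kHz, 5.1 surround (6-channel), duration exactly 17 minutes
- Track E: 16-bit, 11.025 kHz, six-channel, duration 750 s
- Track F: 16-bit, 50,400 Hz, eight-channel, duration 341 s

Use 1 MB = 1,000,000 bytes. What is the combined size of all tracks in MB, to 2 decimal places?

3904.90 MB

Track A: 6 min = 360 s; 128,000 × 360 × 4 × 8 = 1,474,560,000 bytes.
Track B: 60,000 × 811 × 2 × 4 = 389,280,000 bytes.
Track C: 3 h 58 min 23 s = 14,303 s; 24,000 × 14,303 × 4 × 1 = 1,373,088,000 bytes.
Track D: exactly 17 minutes = 1,020 s; 24,000 × 1,020 × 2 × 6 = 293,760,000 bytes.
Track E: 11,025 × 750 × 2 × 6 = 99,225,000 bytes.
Track F: 50,400 × 341 × 2 × 8 = 274,982,400 bytes.
Total = 3,904,895,400 bytes = 3904.90 MB.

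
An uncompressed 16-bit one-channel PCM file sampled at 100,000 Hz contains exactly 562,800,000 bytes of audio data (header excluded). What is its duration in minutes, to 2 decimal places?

Byte rate = 100,000 × 2 × 1 = 200,000 bytes/s.
Duration = 562,800,000 / 200,000 = 2,814 s.
2,814 s / 60 = 46.90 minutes.

46.90 minutes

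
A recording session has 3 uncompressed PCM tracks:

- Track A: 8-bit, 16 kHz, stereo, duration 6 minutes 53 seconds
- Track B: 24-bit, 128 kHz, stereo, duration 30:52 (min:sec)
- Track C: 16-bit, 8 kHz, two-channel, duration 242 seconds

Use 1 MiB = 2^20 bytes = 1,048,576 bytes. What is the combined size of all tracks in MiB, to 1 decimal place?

Track A: 6 minutes 53 seconds = 413 s; 16,000 × 413 × 1 × 2 = 13,216,000 bytes.
Track B: 30:52 (min:sec) = 1,852 s; 128,000 × 1,852 × 3 × 2 = 1,422,336,000 bytes.
Track C: 8,000 × 242 × 2 × 2 = 7,744,000 bytes.
Total = 1,443,296,000 bytes = 1376.4 MiB.

1376.4 MiB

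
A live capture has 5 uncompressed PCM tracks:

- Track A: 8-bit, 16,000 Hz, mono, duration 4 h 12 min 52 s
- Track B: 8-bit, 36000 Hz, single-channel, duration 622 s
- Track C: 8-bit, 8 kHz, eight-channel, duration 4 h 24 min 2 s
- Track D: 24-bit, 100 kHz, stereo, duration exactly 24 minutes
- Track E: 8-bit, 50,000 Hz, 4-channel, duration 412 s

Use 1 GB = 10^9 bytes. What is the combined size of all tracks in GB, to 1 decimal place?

2.2 GB

Track A: 4 h 12 min 52 s = 15,172 s; 16,000 × 15,172 × 1 × 1 = 242,752,000 bytes.
Track B: 36,000 × 622 × 1 × 1 = 22,392,000 bytes.
Track C: 4 h 24 min 2 s = 15,842 s; 8,000 × 15,842 × 1 × 8 = 1,013,888,000 bytes.
Track D: exactly 24 minutes = 1,440 s; 100,000 × 1,440 × 3 × 2 = 864,000,000 bytes.
Track E: 50,000 × 412 × 1 × 4 = 82,400,000 bytes.
Total = 2,225,432,000 bytes = 2.2 GB.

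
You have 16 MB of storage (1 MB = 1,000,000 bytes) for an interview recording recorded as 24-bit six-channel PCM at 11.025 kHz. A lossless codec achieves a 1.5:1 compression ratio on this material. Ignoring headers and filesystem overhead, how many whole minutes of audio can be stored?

Uncompressed byte rate = 11,025 × 3 × 6 = 198,450 bytes/s.
After 1.5:1 compression, effective rate ≈ 132300 bytes/s.
Capacity = 16 × 1,000,000 = 16,000,000 bytes.
16,000,000 / effective rate ≈ 120.94 s → 2 minutes.

2 minutes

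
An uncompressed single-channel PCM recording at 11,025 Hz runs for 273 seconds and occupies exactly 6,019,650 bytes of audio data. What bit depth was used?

Bytes per sample = 6,019,650 / (11,025 × 273 × 1) = 6,019,650 / 3,009,825 = 2.
Bit depth = 2 × 8 = 16 bits.

16 bits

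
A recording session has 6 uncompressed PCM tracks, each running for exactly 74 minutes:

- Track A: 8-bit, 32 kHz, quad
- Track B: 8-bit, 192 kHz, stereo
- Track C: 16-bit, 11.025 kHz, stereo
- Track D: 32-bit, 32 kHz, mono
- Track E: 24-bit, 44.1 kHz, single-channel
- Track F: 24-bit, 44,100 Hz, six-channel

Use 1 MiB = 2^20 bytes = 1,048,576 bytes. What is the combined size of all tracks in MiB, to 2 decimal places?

exactly 74 minutes = 4,440 s.
Track A: 32,000 × 4,440 × 1 × 4 = 568,320,000 bytes.
Track B: 192,000 × 4,440 × 1 × 2 = 1,704,960,000 bytes.
Track C: 11,025 × 4,440 × 2 × 2 = 195,804,000 bytes.
Track D: 32,000 × 4,440 × 4 × 1 = 568,320,000 bytes.
Track E: 44,100 × 4,440 × 3 × 1 = 587,412,000 bytes.
Track F: 44,100 × 4,440 × 3 × 6 = 3,524,472,000 bytes.
Total = 7,149,288,000 bytes = 6818.09 MiB.

6818.09 MiB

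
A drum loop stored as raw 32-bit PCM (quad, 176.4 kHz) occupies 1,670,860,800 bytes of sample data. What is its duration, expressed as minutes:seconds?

9:52

Byte rate = 176,400 × 4 × 4 = 2,822,400 bytes/s.
Duration = 1,670,860,800 / 2,822,400 = 592 s.
592 s = 9:52.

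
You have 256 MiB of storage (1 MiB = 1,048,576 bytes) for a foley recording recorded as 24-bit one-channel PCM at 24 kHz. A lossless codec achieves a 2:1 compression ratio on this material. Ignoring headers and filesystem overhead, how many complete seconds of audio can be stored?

Uncompressed byte rate = 24,000 × 3 × 1 = 72,000 bytes/s.
After 2:1 compression, effective rate ≈ 36000 bytes/s.
Capacity = 256 × 1,048,576 = 268,435,456 bytes.
268,435,456 / effective rate ≈ 7456.54 s → 7,456 seconds.

7,456 seconds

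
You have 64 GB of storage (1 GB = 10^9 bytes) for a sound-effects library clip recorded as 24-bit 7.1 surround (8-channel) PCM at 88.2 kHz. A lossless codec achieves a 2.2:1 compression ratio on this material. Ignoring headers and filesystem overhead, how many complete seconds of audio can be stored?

66,515 seconds

Uncompressed byte rate = 88,200 × 3 × 8 = 2,116,800 bytes/s.
After 2.2:1 compression, effective rate ≈ 962181.82 bytes/s.
Capacity = 64 × 1,000,000,000 = 64,000,000,000 bytes.
64,000,000,000 / effective rate ≈ 66515.5 s → 66,515 seconds.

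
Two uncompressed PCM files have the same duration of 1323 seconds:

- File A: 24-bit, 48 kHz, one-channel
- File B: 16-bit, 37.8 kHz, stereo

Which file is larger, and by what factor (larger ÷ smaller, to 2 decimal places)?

File B, by a factor of 1.05

File A: 48,000 × 3 × 1 = 144,000 bytes/s.
File B: 37,800 × 2 × 2 = 151,200 bytes/s.
File B is larger; ratio = 200,037,600 / 190,512,000 = 1.05.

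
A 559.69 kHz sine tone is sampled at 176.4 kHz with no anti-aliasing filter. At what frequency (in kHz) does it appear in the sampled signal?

Nyquist = 176,400/2 = 88,200 Hz; 559,690 Hz exceeds it.
Alias = |559,690 − 3×176,400| = |559,690 − 529,200| = 30,490 Hz = 30.49 kHz.

30.49 kHz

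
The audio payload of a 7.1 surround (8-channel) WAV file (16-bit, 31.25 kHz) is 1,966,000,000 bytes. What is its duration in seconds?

3,932 seconds

Byte rate = 31,250 × 2 × 8 = 500,000 bytes/s.
Duration = 1,966,000,000 / 500,000 = 3,932 s.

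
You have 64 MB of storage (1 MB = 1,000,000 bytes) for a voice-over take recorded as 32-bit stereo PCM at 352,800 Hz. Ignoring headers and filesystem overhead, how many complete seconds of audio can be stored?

Uncompressed byte rate = 352,800 × 4 × 2 = 2,822,400 bytes/s.
Capacity = 64 × 1,000,000 = 64,000,000 bytes.
64,000,000 / 2,822,400 ≈ 22.68 s → 22 seconds.

22 seconds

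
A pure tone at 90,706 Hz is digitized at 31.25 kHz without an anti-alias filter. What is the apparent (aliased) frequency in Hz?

Nyquist = 31,250/2 = 15,625 Hz; 90,706 Hz exceeds it.
Alias = |90,706 − 3×31,250| = |90,706 − 93,750| = 3,044 Hz.

3,044 Hz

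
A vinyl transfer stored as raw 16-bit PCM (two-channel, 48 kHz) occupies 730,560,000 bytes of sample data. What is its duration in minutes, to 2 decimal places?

Byte rate = 48,000 × 2 × 2 = 192,000 bytes/s.
Duration = 730,560,000 / 192,000 = 3,805 s.
3,805 s / 60 = 63.42 minutes.

63.42 minutes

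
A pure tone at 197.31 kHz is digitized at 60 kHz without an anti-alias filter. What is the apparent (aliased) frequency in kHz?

Nyquist = 60,000/2 = 30,000 Hz; 197,310 Hz exceeds it.
Alias = |197,310 − 3×60,000| = |197,310 − 180,000| = 17,310 Hz = 17.31 kHz.

17.31 kHz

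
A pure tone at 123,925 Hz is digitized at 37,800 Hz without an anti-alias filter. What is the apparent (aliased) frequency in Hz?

Nyquist = 37,800/2 = 18,900 Hz; 123,925 Hz exceeds it.
Alias = |123,925 − 3×37,800| = |123,925 − 113,400| = 10,525 Hz.

10,525 Hz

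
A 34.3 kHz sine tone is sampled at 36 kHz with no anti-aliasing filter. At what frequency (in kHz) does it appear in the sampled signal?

Nyquist = 36,000/2 = 18,000 Hz; 34,300 Hz exceeds it.
Alias = |34,300 − 1×36,000| = |34,300 − 36,000| = 1,700 Hz = 1.7 kHz.

1.7 kHz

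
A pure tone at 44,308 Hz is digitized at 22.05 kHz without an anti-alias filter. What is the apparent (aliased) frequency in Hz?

Nyquist = 22,050/2 = 11,025 Hz; 44,308 Hz exceeds it.
Alias = |44,308 − 2×22,050| = |44,308 − 44,100| = 208 Hz.

208 Hz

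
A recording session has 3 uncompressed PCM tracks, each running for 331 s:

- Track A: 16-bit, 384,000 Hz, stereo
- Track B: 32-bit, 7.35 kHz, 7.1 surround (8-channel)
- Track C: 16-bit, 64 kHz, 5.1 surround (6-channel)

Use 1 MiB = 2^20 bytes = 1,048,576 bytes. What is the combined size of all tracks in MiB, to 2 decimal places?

801.54 MiB

Track A: 384,000 × 331 × 2 × 2 = 508,416,000 bytes.
Track B: 7,350 × 331 × 4 × 8 = 77,851,200 bytes.
Track C: 64,000 × 331 × 2 × 6 = 254,208,000 bytes.
Total = 840,475,200 bytes = 801.54 MiB.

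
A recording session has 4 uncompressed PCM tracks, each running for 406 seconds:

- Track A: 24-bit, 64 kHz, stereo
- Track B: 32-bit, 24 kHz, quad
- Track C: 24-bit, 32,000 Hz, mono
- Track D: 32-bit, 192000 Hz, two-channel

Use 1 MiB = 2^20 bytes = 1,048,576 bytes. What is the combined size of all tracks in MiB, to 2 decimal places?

929.26 MiB

Track A: 64,000 × 406 × 3 × 2 = 155,904,000 bytes.
Track B: 24,000 × 406 × 4 × 4 = 155,904,000 bytes.
Track C: 32,000 × 406 × 3 × 1 = 38,976,000 bytes.
Track D: 192,000 × 406 × 4 × 2 = 623,616,000 bytes.
Total = 974,400,000 bytes = 929.26 MiB.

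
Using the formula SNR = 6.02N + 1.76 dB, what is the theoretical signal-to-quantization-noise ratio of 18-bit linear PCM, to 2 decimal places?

6.02 × 18 + 1.76 = 110.12 dB.

110.12 dB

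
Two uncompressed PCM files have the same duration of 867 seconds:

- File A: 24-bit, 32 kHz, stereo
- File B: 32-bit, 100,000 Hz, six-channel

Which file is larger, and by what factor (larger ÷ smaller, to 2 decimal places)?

File A: 32,000 × 3 × 2 = 192,000 bytes/s.
File B: 100,000 × 4 × 6 = 2,400,000 bytes/s.
File B is larger; ratio = 2,080,800,000 / 166,464,000 = 12.50.

File B, by a factor of 12.50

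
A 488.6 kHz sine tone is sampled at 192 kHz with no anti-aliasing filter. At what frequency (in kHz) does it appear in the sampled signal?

Nyquist = 192,000/2 = 96,000 Hz; 488,600 Hz exceeds it.
Alias = |488,600 − 3×192,000| = |488,600 − 576,000| = 87,400 Hz = 87.4 kHz.

87.4 kHz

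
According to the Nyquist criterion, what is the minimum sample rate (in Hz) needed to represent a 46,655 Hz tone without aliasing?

93,310 Hz

Minimum sample rate = 2 × 46,655 Hz = 93,310 Hz.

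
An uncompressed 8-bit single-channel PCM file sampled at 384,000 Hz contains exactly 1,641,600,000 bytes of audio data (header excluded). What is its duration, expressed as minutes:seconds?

Byte rate = 384,000 × 1 × 1 = 384,000 bytes/s.
Duration = 1,641,600,000 / 384,000 = 4,275 s.
4,275 s = 71:15.

71:15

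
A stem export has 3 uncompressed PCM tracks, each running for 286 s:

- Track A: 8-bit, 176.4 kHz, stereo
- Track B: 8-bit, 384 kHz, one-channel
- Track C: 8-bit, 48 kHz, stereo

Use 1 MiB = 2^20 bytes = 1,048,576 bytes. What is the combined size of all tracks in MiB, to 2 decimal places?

227.15 MiB

Track A: 176,400 × 286 × 1 × 2 = 100,900,800 bytes.
Track B: 384,000 × 286 × 1 × 1 = 109,824,000 bytes.
Track C: 48,000 × 286 × 1 × 2 = 27,456,000 bytes.
Total = 238,180,800 bytes = 227.15 MiB.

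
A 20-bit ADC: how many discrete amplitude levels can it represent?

2^20 = 1,048,576.

1,048,576 levels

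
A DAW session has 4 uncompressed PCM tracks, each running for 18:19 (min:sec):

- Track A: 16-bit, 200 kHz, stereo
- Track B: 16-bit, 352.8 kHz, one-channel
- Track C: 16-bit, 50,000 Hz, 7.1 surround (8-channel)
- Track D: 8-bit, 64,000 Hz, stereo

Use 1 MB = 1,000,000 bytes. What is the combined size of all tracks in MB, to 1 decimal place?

18:19 (min:sec) = 1,099 s.
Track A: 200,000 × 1,099 × 2 × 2 = 879,200,000 bytes.
Track B: 352,800 × 1,099 × 2 × 1 = 775,454,400 bytes.
Track C: 50,000 × 1,099 × 2 × 8 = 879,200,000 bytes.
Track D: 64,000 × 1,099 × 1 × 2 = 140,672,000 bytes.
Total = 2,674,526,400 bytes = 2674.5 MB.

2674.5 MB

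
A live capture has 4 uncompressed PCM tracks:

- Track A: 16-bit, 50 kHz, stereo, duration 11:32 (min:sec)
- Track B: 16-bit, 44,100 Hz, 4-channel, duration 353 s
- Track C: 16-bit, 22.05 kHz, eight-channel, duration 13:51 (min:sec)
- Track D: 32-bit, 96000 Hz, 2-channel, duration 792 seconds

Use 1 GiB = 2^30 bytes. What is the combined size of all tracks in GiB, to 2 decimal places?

1.08 GiB

Track A: 11:32 (min:sec) = 692 s; 50,000 × 692 × 2 × 2 = 138,400,000 bytes.
Track B: 44,100 × 353 × 2 × 4 = 124,538,400 bytes.
Track C: 13:51 (min:sec) = 831 s; 22,050 × 831 × 2 × 8 = 293,176,800 bytes.
Track D: 96,000 × 792 × 4 × 2 = 608,256,000 bytes.
Total = 1,164,371,200 bytes = 1.08 GiB.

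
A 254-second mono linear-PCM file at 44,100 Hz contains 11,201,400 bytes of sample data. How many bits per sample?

8 bits

Bytes per sample = 11,201,400 / (44,100 × 254 × 1) = 11,201,400 / 11,201,400 = 1.
Bit depth = 1 × 8 = 8 bits.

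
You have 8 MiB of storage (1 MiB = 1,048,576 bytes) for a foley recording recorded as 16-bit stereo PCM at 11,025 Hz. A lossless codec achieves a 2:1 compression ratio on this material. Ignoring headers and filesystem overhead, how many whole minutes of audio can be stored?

Uncompressed byte rate = 11,025 × 2 × 2 = 44,100 bytes/s.
After 2:1 compression, effective rate ≈ 22050 bytes/s.
Capacity = 8 × 1,048,576 = 8,388,608 bytes.
8,388,608 / effective rate ≈ 380.44 s → 6 minutes.

6 minutes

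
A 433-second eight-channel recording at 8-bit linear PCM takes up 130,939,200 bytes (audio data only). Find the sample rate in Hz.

37,800 Hz

Bytes = sample_rate × seconds × bytes_per_sample × channels.
sample_rate = 130,939,200 / (433 × 1 × 8) = 130,939,200 / 3,464 = 37,800 Hz.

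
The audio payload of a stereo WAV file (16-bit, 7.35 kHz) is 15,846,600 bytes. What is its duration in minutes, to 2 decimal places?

8.98 minutes

Byte rate = 7,350 × 2 × 2 = 29,400 bytes/s.
Duration = 15,846,600 / 29,400 = 539 s.
539 s / 60 = 8.98 minutes.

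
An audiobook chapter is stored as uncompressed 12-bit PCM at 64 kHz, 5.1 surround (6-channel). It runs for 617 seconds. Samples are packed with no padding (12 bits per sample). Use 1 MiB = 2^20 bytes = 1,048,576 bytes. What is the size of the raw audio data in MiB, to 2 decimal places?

Bits = 64,000 × 617 × 12 × 6 = 2,843,136,000 bits = 355,392,000 bytes.
355,392,000 / 1,048,576 = 338.93 MiB.

338.93 MiB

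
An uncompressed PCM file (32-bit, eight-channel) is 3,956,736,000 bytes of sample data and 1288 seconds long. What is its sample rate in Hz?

Bytes = sample_rate × seconds × bytes_per_sample × channels.
sample_rate = 3,956,736,000 / (1,288 × 4 × 8) = 3,956,736,000 / 41,216 = 96,000 Hz.

96,000 Hz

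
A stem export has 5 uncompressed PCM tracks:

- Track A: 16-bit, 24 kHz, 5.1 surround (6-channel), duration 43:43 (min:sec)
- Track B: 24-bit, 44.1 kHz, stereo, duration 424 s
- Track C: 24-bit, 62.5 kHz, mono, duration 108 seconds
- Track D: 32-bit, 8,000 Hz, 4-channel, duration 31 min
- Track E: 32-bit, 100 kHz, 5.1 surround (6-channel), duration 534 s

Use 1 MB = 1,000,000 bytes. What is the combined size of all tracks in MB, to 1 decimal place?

Track A: 43:43 (min:sec) = 2,623 s; 24,000 × 2,623 × 2 × 6 = 755,424,000 bytes.
Track B: 44,100 × 424 × 3 × 2 = 112,190,400 bytes.
Track C: 62,500 × 108 × 3 × 1 = 20,250,000 bytes.
Track D: 31 min = 1,860 s; 8,000 × 1,860 × 4 × 4 = 238,080,000 bytes.
Track E: 100,000 × 534 × 4 × 6 = 1,281,600,000 bytes.
Total = 2,407,544,400 bytes = 2407.5 MB.

2407.5 MB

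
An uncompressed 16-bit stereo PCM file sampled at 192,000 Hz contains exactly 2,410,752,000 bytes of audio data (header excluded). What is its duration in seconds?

3,139 seconds

Byte rate = 192,000 × 2 × 2 = 768,000 bytes/s.
Duration = 2,410,752,000 / 768,000 = 3,139 s.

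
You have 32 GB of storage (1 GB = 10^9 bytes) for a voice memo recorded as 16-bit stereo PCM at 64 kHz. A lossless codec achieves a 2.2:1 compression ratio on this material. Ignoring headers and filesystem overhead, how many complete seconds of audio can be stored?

275,000 seconds

Uncompressed byte rate = 64,000 × 2 × 2 = 256,000 bytes/s.
After 2.2:1 compression, effective rate ≈ 116363.64 bytes/s.
Capacity = 32 × 1,000,000,000 = 32,000,000,000 bytes.
32,000,000,000 / effective rate ≈ 275000 s → 275,000 seconds.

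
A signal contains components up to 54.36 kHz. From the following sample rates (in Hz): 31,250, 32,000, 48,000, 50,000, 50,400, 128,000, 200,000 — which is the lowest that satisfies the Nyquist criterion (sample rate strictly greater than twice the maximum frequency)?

128,000 Hz

Need sample rate > 2 × 54,360 = 108,720 Hz.
Lowest listed rate above 108,720 Hz is 128,000 Hz.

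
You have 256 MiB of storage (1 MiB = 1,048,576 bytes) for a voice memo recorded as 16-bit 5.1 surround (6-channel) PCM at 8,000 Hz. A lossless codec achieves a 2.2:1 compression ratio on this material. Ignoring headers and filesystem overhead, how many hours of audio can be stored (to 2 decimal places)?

1.71 hours

Uncompressed byte rate = 8,000 × 2 × 6 = 96,000 bytes/s.
After 2.2:1 compression, effective rate ≈ 43636.36 bytes/s.
Capacity = 256 × 1,048,576 = 268,435,456 bytes.
268,435,456 / effective rate ≈ 6151.65 s → 1.71 hours.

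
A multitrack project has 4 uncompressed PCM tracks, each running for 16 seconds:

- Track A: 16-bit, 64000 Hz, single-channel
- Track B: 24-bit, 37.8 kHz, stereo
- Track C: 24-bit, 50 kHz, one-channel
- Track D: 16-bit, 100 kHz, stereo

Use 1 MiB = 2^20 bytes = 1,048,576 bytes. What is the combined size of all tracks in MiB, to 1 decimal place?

13.8 MiB

Track A: 64,000 × 16 × 2 × 1 = 2,048,000 bytes.
Track B: 37,800 × 16 × 3 × 2 = 3,628,800 bytes.
Track C: 50,000 × 16 × 3 × 1 = 2,400,000 bytes.
Track D: 100,000 × 16 × 2 × 2 = 6,400,000 bytes.
Total = 14,476,800 bytes = 13.8 MiB.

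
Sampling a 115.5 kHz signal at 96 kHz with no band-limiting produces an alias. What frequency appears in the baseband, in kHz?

19.5 kHz

Nyquist = 96,000/2 = 48,000 Hz; 115,500 Hz exceeds it.
Alias = |115,500 − 1×96,000| = |115,500 − 96,000| = 19,500 Hz = 19.5 kHz.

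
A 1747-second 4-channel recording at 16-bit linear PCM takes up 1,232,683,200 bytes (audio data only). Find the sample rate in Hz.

Bytes = sample_rate × seconds × bytes_per_sample × channels.
sample_rate = 1,232,683,200 / (1,747 × 2 × 4) = 1,232,683,200 / 13,976 = 88,200 Hz.

88,200 Hz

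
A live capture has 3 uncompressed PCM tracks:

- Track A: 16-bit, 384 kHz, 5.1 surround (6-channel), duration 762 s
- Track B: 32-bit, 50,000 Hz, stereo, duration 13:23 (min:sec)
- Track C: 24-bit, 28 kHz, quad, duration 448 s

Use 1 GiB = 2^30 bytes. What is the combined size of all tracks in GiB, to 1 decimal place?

3.7 GiB

Track A: 384,000 × 762 × 2 × 6 = 3,511,296,000 bytes.
Track B: 13:23 (min:sec) = 803 s; 50,000 × 803 × 4 × 2 = 321,200,000 bytes.
Track C: 28,000 × 448 × 3 × 4 = 150,528,000 bytes.
Total = 3,983,024,000 bytes = 3.7 GiB.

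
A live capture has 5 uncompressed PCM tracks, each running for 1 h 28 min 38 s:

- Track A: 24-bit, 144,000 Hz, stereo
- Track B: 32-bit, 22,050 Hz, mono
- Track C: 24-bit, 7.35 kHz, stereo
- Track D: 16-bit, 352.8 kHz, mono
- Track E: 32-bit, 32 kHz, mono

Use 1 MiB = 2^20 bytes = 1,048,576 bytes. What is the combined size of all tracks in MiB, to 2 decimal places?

1 h 28 min 38 s = 5,318 s.
Track A: 144,000 × 5,318 × 3 × 2 = 4,594,752,000 bytes.
Track B: 22,050 × 5,318 × 4 × 1 = 469,047,600 bytes.
Track C: 7,350 × 5,318 × 3 × 2 = 234,523,800 bytes.
Track D: 352,800 × 5,318 × 2 × 1 = 3,752,380,800 bytes.
Track E: 32,000 × 5,318 × 4 × 1 = 680,704,000 bytes.
Total = 9,731,408,200 bytes = 9280.59 MiB.

9280.59 MiB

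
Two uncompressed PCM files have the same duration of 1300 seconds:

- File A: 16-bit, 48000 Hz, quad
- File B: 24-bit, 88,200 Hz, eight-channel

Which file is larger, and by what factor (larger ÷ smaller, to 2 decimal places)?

File A: 48,000 × 2 × 4 = 384,000 bytes/s.
File B: 88,200 × 3 × 8 = 2,116,800 bytes/s.
File B is larger; ratio = 2,751,840,000 / 499,200,000 = 5.51.

File B, by a factor of 5.51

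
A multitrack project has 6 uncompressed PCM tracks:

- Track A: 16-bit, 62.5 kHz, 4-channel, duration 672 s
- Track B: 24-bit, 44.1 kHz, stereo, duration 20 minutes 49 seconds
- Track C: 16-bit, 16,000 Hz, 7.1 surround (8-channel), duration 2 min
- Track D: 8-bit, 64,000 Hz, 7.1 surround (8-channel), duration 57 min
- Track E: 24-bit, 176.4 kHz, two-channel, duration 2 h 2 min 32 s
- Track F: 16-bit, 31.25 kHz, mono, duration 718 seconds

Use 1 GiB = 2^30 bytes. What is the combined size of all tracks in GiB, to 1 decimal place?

Track A: 62,500 × 672 × 2 × 4 = 336,000,000 bytes.
Track B: 20 minutes 49 seconds = 1,249 s; 44,100 × 1,249 × 3 × 2 = 330,485,400 bytes.
Track C: 2 min = 120 s; 16,000 × 120 × 2 × 8 = 30,720,000 bytes.
Track D: 57 min = 3,420 s; 64,000 × 3,420 × 1 × 8 = 1,751,040,000 bytes.
Track E: 2 h 2 min 32 s = 7,352 s; 176,400 × 7,352 × 3 × 2 = 7,781,356,800 bytes.
Track F: 31,250 × 718 × 2 × 1 = 44,875,000 bytes.
Total = 10,274,477,200 bytes = 9.6 GiB.

9.6 GiB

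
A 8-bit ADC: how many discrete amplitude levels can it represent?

256 levels

2^8 = 256.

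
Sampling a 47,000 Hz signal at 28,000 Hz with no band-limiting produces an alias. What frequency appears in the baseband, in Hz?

Nyquist = 28,000/2 = 14,000 Hz; 47,000 Hz exceeds it.
Alias = |47,000 − 2×28,000| = |47,000 − 56,000| = 9,000 Hz.

9,000 Hz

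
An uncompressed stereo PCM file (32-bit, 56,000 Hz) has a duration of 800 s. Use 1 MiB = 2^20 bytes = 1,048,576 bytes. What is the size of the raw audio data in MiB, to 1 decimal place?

Bytes = 56,000 samples/s × 800 s × 4 bytes/sample × 2 ch = 358,400,000 bytes.
358,400,000 / 1,048,576 = 341.8 MiB.

341.8 MiB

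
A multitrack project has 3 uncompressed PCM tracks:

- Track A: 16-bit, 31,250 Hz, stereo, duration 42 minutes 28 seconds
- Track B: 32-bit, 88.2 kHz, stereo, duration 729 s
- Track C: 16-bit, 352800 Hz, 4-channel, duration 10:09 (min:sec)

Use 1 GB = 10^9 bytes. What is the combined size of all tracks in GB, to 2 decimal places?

Track A: 42 minutes 28 seconds = 2,548 s; 31,250 × 2,548 × 2 × 2 = 318,500,000 bytes.
Track B: 88,200 × 729 × 4 × 2 = 514,382,400 bytes.
Track C: 10:09 (min:sec) = 609 s; 352,800 × 609 × 2 × 4 = 1,718,841,600 bytes.
Total = 2,551,724,000 bytes = 2.55 GB.

2.55 GB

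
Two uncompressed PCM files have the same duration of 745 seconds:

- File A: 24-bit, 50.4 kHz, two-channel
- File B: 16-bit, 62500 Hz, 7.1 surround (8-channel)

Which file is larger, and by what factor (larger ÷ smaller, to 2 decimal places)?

File A: 50,400 × 3 × 2 = 302,400 bytes/s.
File B: 62,500 × 2 × 8 = 1,000,000 bytes/s.
File B is larger; ratio = 745,000,000 / 225,288,000 = 3.31.

File B, by a factor of 3.31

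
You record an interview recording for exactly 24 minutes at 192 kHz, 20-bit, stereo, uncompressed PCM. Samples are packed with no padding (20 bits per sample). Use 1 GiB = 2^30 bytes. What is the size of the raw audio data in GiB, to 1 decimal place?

Duration = exactly 24 minutes = 1,440 s.
Bits = 192,000 × 1,440 × 20 × 2 = 11,059,200,000 bits = 1,382,400,000 bytes.
1,382,400,000 / 1,073,741,824 = 1.3 GiB.

1.3 GiB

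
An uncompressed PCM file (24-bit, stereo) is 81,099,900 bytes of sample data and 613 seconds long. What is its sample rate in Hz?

22,050 Hz

Bytes = sample_rate × seconds × bytes_per_sample × channels.
sample_rate = 81,099,900 / (613 × 3 × 2) = 81,099,900 / 3,678 = 22,050 Hz.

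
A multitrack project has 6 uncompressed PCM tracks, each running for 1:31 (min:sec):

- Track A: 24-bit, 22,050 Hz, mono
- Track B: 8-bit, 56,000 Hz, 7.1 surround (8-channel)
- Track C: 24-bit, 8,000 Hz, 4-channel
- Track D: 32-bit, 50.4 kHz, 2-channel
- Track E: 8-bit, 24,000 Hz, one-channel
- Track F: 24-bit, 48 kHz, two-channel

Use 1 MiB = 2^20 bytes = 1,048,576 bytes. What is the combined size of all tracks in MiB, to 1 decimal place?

115.0 MiB

1:31 (min:sec) = 91 s.
Track A: 22,050 × 91 × 3 × 1 = 6,019,650 bytes.
Track B: 56,000 × 91 × 1 × 8 = 40,768,000 bytes.
Track C: 8,000 × 91 × 3 × 4 = 8,736,000 bytes.
Track D: 50,400 × 91 × 4 × 2 = 36,691,200 bytes.
Track E: 24,000 × 91 × 1 × 1 = 2,184,000 bytes.
Track F: 48,000 × 91 × 3 × 2 = 26,208,000 bytes.
Total = 120,606,850 bytes = 115.0 MiB.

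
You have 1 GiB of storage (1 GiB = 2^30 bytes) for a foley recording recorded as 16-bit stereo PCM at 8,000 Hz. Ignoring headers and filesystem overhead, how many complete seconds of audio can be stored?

Uncompressed byte rate = 8,000 × 2 × 2 = 32,000 bytes/s.
Capacity = 1 × 1,073,741,824 = 1,073,741,824 bytes.
1,073,741,824 / 32,000 ≈ 33554.43 s → 33,554 seconds.

33,554 seconds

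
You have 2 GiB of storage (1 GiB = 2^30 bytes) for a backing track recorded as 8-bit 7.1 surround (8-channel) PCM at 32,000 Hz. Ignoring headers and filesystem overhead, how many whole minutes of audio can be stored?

Uncompressed byte rate = 32,000 × 1 × 8 = 256,000 bytes/s.
Capacity = 2 × 1,073,741,824 = 2,147,483,648 bytes.
2,147,483,648 / 256,000 ≈ 8388.61 s → 139 minutes.

139 minutes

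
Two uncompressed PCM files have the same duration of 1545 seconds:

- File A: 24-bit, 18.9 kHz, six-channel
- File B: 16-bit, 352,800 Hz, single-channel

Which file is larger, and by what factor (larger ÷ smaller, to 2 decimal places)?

File A: 18,900 × 3 × 6 = 340,200 bytes/s.
File B: 352,800 × 2 × 1 = 705,600 bytes/s.
File B is larger; ratio = 1,090,152,000 / 525,609,000 = 2.07.

File B, by a factor of 2.07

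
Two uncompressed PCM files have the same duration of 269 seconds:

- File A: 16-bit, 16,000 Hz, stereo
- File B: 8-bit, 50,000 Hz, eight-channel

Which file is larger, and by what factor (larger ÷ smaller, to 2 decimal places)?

File A: 16,000 × 2 × 2 = 64,000 bytes/s.
File B: 50,000 × 1 × 8 = 400,000 bytes/s.
File B is larger; ratio = 107,600,000 / 17,216,000 = 6.25.

File B, by a factor of 6.25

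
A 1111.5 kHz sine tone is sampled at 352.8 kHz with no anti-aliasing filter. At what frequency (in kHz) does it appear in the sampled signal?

53.1 kHz

Nyquist = 352,800/2 = 176,400 Hz; 1,111,500 Hz exceeds it.
Alias = |1,111,500 − 3×352,800| = |1,111,500 − 1,058,400| = 53,100 Hz = 53.1 kHz.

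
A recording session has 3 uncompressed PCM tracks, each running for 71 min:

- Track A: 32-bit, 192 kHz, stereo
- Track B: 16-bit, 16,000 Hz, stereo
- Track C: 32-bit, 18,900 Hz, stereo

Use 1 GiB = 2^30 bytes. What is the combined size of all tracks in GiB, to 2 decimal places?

71 min = 4,260 s.
Track A: 192,000 × 4,260 × 4 × 2 = 6,543,360,000 bytes.
Track B: 16,000 × 4,260 × 2 × 2 = 272,640,000 bytes.
Track C: 18,900 × 4,260 × 4 × 2 = 644,112,000 bytes.
Total = 7,460,112,000 bytes = 6.95 GiB.

6.95 GiB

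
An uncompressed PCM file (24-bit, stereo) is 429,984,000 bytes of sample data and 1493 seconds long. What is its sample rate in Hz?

48,000 Hz

Bytes = sample_rate × seconds × bytes_per_sample × channels.
sample_rate = 429,984,000 / (1,493 × 3 × 2) = 429,984,000 / 8,958 = 48,000 Hz.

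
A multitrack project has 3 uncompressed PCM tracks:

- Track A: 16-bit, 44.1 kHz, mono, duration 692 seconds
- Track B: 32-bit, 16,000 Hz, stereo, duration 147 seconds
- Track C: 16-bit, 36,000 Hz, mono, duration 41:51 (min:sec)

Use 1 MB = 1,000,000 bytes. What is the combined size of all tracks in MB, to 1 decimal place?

260.6 MB

Track A: 44,100 × 692 × 2 × 1 = 61,034,400 bytes.
Track B: 16,000 × 147 × 4 × 2 = 18,816,000 bytes.
Track C: 41:51 (min:sec) = 2,511 s; 36,000 × 2,511 × 2 × 1 = 180,792,000 bytes.
Total = 260,642,400 bytes = 260.6 MB.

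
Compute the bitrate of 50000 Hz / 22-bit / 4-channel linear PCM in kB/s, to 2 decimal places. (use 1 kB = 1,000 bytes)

550.00 kB/s

Bit rate = 50,000 × 22 × 4 = 4,400,000 bits/s.
4,400,000 / 8 = 550,000 B/s = 550.00 kB/s.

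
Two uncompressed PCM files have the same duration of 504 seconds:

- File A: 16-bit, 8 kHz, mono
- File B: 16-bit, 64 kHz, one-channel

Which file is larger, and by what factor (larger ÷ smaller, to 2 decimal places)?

File A: 8,000 × 2 × 1 = 16,000 bytes/s.
File B: 64,000 × 2 × 1 = 128,000 bytes/s.
File B is larger; ratio = 64,512,000 / 8,064,000 = 8.00.

File B, by a factor of 8.00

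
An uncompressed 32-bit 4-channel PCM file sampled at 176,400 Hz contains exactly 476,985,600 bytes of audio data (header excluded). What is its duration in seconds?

Byte rate = 176,400 × 4 × 4 = 2,822,400 bytes/s.
Duration = 476,985,600 / 2,822,400 = 169 s.

169 seconds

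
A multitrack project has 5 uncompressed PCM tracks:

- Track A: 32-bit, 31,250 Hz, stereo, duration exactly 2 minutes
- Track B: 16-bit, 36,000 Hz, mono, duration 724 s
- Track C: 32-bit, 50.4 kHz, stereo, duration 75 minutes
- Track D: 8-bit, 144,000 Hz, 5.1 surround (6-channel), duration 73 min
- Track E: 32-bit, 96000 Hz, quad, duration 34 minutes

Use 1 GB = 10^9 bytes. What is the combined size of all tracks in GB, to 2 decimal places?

Track A: exactly 2 minutes = 120 s; 31,250 × 120 × 4 × 2 = 30,000,000 bytes.
Track B: 36,000 × 724 × 2 × 1 = 52,128,000 bytes.
Track C: 75 minutes = 4,500 s; 50,400 × 4,500 × 4 × 2 = 1,814,400,000 bytes.
Track D: 73 min = 4,380 s; 144,000 × 4,380 × 1 × 6 = 3,784,320,000 bytes.
Track E: 34 minutes = 2,040 s; 96,000 × 2,040 × 4 × 4 = 3,133,440,000 bytes.
Total = 8,814,288,000 bytes = 8.81 GB.

8.81 GB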